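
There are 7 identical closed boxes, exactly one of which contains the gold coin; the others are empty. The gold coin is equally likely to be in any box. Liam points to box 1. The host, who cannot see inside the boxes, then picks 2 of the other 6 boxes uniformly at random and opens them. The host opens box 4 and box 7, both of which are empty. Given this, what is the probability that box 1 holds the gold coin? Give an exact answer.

1/5

Condition on the true location of the gold coin.
If it is in any of boxes 1, 2, 3, 5, and 6 (prior 1/7 each): the host picks exactly this set with probability 1/15 regardless, and none is the prize; weight (1/7)·(1/15) = 1/105 each.
If it is in either of boxes 4 and 7 (prior 1/7 each): that box was opened and seen not to hold the prize — ruled out; weight (1/7)·0 = 0 each.
The weights sum to 1/21.
So P(the gold coin in box 1 | the host opened box 4 and box 7) = (1/105) / (1/21) = 1/5.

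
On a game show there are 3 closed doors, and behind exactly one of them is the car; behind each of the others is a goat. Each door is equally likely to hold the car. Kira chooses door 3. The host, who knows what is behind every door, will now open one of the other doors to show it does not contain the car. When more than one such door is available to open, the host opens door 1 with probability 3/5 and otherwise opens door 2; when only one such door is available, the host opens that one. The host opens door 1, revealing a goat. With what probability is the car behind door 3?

Consider each possible location of the car in turn.
If it is behind door 1 (prior 1/3): the host opened door 1, so this case is ruled out; weight (1/3)·0 = 0.
If it is behind door 2 (prior 1/3): only door 1 is available, probability 1; weight (1/3)·1 = 1/3.
If it is behind door 3 (prior 1/3): door 1 is available, opened with probability 3/5; weight (1/3)·(3/5) = 1/5.
The weights sum to 8/15.
So P(the car behind door 3 | the host opened door 1) = (1/5) / (8/15) = 3/8.

3/8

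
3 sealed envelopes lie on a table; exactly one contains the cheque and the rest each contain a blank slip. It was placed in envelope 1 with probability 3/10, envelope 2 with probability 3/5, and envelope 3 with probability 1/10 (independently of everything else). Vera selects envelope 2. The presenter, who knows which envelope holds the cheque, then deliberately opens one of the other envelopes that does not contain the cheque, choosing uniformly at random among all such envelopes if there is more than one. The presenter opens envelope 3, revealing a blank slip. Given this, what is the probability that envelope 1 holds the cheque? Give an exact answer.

Condition on the true location of the cheque.
If it is in envelope 1 (prior 3/10): the presenter has no choice, probability 1; weight (3/10)·1 = 3/10.
If it is in envelope 2 (prior 3/5): the presenter has 2 equally likely choices, so probability 1/2; weight (3/5)·(1/2) = 3/10.
If it is in envelope 3 (prior 1/10): the presenter opened envelope 3, so this case is ruled out; weight (1/10)·0 = 0.
The weights sum to 3/5.
So P(the cheque in envelope 1 | the presenter opened envelope 3) = (3/10) / (3/5) = 1/2.

1/2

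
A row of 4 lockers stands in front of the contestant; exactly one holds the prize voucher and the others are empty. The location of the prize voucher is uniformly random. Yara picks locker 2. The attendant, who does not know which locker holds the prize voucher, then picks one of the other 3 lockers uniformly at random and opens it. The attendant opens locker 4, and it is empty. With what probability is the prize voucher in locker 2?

1/3

Consider each possible location of the prize voucher in turn.
If it is in any of lockers 1, 2, and 3 (prior 1/4 each): the attendant picks locker 4 with probability 1/3 regardless, and it is not the prize; weight (1/4)·(1/3) = 1/12 each.
If it is in locker 4 (prior 1/4): the attendant opened locker 4, so this case is ruled out; weight (1/4)·0 = 0.
The weights sum to 1/4.
So P(the prize voucher in locker 2 | the attendant opened locker 4) = (1/12) / (1/4) = 1/3.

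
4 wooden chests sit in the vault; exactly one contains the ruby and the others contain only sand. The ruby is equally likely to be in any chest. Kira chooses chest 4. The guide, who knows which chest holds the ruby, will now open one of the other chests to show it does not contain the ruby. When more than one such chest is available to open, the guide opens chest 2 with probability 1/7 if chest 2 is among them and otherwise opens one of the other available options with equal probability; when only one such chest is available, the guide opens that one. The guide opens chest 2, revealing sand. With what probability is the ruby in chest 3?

Apply Bayes' rule, conditioning on where the ruby actually is.
If it is in any of chests 1, 3, and 4 (prior 1/4 each): chest 2 is available, opened with probability 1/7; weight (1/4)·(1/7) = 1/28 each.
If it is in chest 2 (prior 1/4): the guide opened chest 2, so this case is ruled out; weight (1/4)·0 = 0.
The weights sum to 3/28.
So P(the ruby in chest 3 | the guide opened chest 2) = (1/28) / (3/28) = 1/3.

1/3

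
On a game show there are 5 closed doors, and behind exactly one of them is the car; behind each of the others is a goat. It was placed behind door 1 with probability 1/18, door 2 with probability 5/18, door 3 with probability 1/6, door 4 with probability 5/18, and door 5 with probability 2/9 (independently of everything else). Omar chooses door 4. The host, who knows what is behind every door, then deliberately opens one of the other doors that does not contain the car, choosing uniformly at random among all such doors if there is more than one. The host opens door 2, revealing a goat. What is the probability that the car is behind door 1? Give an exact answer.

4/47

Consider each possible location of the car in turn.
If it is behind door 1 (prior 1/18): the host has 3 equally likely choices, so probability 1/3; weight (1/18)·(1/3) = 1/54.
If it is behind door 2 (prior 5/18): the host opened door 2, so this case is ruled out; weight (5/18)·0 = 0.
If it is behind door 3 (prior 1/6): the host has 3 equally likely choices, so probability 1/3; weight (1/6)·(1/3) = 1/18.
If it is behind door 4 (prior 5/18): the host has 4 equally likely choices, so probability 1/4; weight (5/18)·(1/4) = 5/72.
If it is behind door 5 (prior 2/9): the host has 3 equally likely choices, so probability 1/3; weight (2/9)·(1/3) = 2/27.
The weights sum to 47/216.
So P(the car behind door 1 | the host opened door 2) = (1/54) / (47/216) = 4/47.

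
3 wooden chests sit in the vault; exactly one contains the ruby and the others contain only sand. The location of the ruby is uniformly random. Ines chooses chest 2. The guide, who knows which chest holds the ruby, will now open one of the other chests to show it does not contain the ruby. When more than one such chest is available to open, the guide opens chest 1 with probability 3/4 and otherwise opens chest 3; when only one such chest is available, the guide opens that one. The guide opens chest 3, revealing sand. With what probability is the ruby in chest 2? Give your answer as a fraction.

Consider each possible location of the ruby in turn.
If it is in chest 1 (prior 1/3): only chest 3 is available, probability 1; weight (1/3)·1 = 1/3.
If it is in chest 2 (prior 1/3): chest 1 is available but not opened, probability 1/4; weight (1/3)·(1/4) = 1/12.
If it is in chest 3 (prior 1/3): the guide opened chest 3, so this case is ruled out; weight (1/3)·0 = 0.
The weights sum to 5/12.
So P(the ruby in chest 2 | the guide opened chest 3) = (1/12) / (5/12) = 1/5.

1/5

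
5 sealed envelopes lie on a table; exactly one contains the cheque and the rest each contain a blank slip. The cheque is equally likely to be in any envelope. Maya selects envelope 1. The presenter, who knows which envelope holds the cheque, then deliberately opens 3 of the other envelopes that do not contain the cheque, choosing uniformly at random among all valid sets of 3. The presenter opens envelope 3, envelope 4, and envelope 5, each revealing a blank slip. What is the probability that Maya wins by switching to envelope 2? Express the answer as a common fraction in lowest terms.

Apply Bayes' rule, conditioning on where the cheque actually is.
If it is in envelope 1 (prior 1/5): the presenter has 4 equally likely choices, so probability 1/4; weight (1/5)·(1/4) = 1/20.
If it is in envelope 2 (prior 1/5): the presenter has no choice, probability 1; weight (1/5)·1 = 1/5.
If it is in any of envelopes 3, 4, and 5 (prior 1/5 each): that envelope was opened and seen not to hold the prize — ruled out; weight (1/5)·0 = 0 each.
The weights sum to 1/4.
So P(the cheque in envelope 2 | the presenter opened envelope 3, envelope 4, and envelope 5) = (1/5) / (1/4) = 4/5.

4/5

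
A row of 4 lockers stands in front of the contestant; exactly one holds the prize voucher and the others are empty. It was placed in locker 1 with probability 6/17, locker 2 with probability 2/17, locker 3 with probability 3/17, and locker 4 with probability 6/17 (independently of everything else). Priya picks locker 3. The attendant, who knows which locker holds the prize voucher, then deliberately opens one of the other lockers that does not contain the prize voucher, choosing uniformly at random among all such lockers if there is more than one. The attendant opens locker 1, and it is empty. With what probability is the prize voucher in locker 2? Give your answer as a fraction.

Apply Bayes' rule, conditioning on where the prize voucher actually is.
If it is in locker 1 (prior 6/17): the attendant opened locker 1, so this case is ruled out; weight (6/17)·0 = 0.
If it is in locker 2 (prior 2/17): the attendant has 2 equally likely choices, so probability 1/2; weight (2/17)·(1/2) = 1/17.
If it is in locker 3 (prior 3/17): the attendant has 3 equally likely choices, so probability 1/3; weight (3/17)·(1/3) = 1/17.
If it is in locker 4 (prior 6/17): the attendant has 2 equally likely choices, so probability 1/2; weight (6/17)·(1/2) = 3/17.
The weights sum to 5/17.
So P(the prize voucher in locker 2 | the attendant opened locker 1) = (1/17) / (5/17) = 1/5.

1/5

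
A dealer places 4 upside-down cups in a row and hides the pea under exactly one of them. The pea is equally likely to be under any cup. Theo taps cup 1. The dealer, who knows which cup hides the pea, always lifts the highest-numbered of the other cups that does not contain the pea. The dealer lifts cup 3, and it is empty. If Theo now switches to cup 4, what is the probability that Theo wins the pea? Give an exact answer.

1

Condition on the true location of the pea.
If it is under either of cups 1 and 2 (prior 1/4 each): the dealer would have opened cup 4 instead, probability 0; weight (1/4)·0 = 0 each.
If it is under cup 3 (prior 1/4): the dealer opened cup 3, so this case is ruled out; weight (1/4)·0 = 0.
If it is under cup 4 (prior 1/4): cup 3 is the highest-numbered option available, probability 1; weight (1/4)·1 = 1/4.
The weights sum to 1/4.
So P(the pea under cup 4 | the dealer opened cup 3) = (1/4) / (1/4) = 1.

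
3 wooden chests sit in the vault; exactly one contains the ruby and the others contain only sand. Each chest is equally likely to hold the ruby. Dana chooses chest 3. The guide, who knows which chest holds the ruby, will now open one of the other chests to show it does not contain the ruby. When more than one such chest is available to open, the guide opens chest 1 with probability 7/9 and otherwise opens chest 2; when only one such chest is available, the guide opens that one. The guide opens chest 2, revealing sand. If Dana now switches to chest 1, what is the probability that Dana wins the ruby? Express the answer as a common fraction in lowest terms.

Condition on the true location of the ruby.
If it is in chest 1 (prior 1/3): only chest 2 is available, probability 1; weight (1/3)·1 = 1/3.
If it is in chest 2 (prior 1/3): the guide opened chest 2, so this case is ruled out; weight (1/3)·0 = 0.
If it is in chest 3 (prior 1/3): chest 1 is available but not opened, probability 2/9; weight (1/3)·(2/9) = 2/27.
The weights sum to 11/27.
So P(the ruby in chest 1 | the guide opened chest 2) = (1/3) / (11/27) = 9/11.

9/11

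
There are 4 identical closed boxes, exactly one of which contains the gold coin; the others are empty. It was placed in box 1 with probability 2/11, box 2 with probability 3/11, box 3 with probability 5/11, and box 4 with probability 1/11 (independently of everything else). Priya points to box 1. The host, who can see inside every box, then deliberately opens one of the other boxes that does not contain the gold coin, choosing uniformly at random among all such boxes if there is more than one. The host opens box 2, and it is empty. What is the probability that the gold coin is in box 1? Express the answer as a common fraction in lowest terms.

Condition on the true location of the gold coin.
If it is in box 1 (prior 2/11): the host has 3 equally likely choices, so probability 1/3; weight (2/11)·(1/3) = 2/33.
If it is in box 2 (prior 3/11): the host opened box 2, so this case is ruled out; weight (3/11)·0 = 0.
If it is in box 3 (prior 5/11): the host has 2 equally likely choices, so probability 1/2; weight (5/11)·(1/2) = 5/22.
If it is in box 4 (prior 1/11): the host has 2 equally likely choices, so probability 1/2; weight (1/11)·(1/2) = 1/22.
The weights sum to 1/3.
So P(the gold coin in box 1 | the host opened box 2) = (2/33) / (1/3) = 2/11.

2/11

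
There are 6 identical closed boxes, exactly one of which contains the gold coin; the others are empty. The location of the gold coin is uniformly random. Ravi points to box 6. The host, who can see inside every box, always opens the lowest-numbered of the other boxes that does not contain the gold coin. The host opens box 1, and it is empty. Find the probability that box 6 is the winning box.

Consider each possible location of the gold coin in turn.
If it is in box 1 (prior 1/6): the host opened box 1, so this case is ruled out; weight (1/6)·0 = 0.
If it is in any of boxes 2, 3, 4, 5, and 6 (prior 1/6 each): box 1 is the lowest-numbered option available, probability 1; weight (1/6)·1 = 1/6 each.
The weights sum to 5/6.
So P(the gold coin in box 6 | the host opened box 1) = (1/6) / (5/6) = 1/5.

1/5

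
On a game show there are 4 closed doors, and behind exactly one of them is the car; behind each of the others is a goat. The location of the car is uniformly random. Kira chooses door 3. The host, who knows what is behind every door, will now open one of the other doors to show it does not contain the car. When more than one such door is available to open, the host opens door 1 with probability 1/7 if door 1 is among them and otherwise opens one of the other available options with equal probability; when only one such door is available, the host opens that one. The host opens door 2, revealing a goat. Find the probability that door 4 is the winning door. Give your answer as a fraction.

12/25

Condition on the true location of the car.
If it is behind door 1 (prior 1/4): door 1 holds the prize so is unavailable; the host chooses uniformly among the 2 others, probability 1/2; weight (1/4)·(1/2) = 1/8.
If it is behind door 2 (prior 1/4): the host opened door 2, so this case is ruled out; weight (1/4)·0 = 0.
If it is behind door 3 (prior 1/4): door 1 is available but not opened; door 2 gets probability (1 − 1/7)/2 = 3/7; weight (1/4)·(3/7) = 3/28.
If it is behind door 4 (prior 1/4): door 1 is available but not opened, probability 6/7; weight (1/4)·(6/7) = 3/14.
The weights sum to 25/56.
So P(the car behind door 4 | the host opened door 2) = (3/14) / (25/56) = 12/25.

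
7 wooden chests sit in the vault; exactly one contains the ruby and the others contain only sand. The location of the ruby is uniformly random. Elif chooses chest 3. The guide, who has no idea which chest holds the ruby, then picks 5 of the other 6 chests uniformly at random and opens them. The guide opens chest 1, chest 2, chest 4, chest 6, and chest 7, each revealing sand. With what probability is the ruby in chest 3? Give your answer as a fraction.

Because the guide chose which chests to open without knowing where the ruby is, the choice is independent of the prize location. Learning that none of the 5 opened chests holds the ruby simply rules out those 5 locations and leaves the remaining 2 chests still equally likely by symmetry.
So P(the ruby in chest 3) = 1/2.

1/2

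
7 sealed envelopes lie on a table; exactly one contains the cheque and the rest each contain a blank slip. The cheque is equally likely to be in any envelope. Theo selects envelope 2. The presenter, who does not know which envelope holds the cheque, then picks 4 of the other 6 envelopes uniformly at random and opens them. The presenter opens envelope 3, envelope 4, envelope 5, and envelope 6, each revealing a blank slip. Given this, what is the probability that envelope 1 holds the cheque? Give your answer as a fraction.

1/3

Because the presenter chose which envelopes to open without knowing where the cheque is, the choice is independent of the prize location. Learning that none of the 4 opened envelopes holds the cheque simply rules out those 4 locations and leaves the remaining 3 envelopes still equally likely by symmetry.
So P(the cheque in envelope 1) = 1/3.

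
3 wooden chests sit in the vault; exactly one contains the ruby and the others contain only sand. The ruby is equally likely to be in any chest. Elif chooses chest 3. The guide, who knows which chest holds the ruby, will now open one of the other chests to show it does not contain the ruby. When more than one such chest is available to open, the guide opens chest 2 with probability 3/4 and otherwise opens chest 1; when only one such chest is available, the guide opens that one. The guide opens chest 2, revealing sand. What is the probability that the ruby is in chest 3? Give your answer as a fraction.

3/7

Condition on the true location of the ruby.
If it is in chest 1 (prior 1/3): only chest 2 is available, probability 1; weight (1/3)·1 = 1/3.
If it is in chest 2 (prior 1/3): the guide opened chest 2, so this case is ruled out; weight (1/3)·0 = 0.
If it is in chest 3 (prior 1/3): chest 2 is available, opened with probability 3/4; weight (1/3)·(3/4) = 1/4.
The weights sum to 7/12.
So P(the ruby in chest 3 | the guide opened chest 2) = (1/4) / (7/12) = 3/7.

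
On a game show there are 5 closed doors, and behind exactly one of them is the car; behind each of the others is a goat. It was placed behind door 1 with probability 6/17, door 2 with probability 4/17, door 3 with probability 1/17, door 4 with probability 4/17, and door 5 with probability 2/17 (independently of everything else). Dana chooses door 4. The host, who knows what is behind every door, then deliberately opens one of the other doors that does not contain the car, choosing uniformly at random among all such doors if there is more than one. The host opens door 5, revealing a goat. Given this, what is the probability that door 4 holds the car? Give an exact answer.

3/14

Apply Bayes' rule, conditioning on where the car actually is.
If it is behind door 1 (prior 6/17): the host has 3 equally likely choices, so probability 1/3; weight (6/17)·(1/3) = 2/17.
If it is behind door 2 (prior 4/17): the host has 3 equally likely choices, so probability 1/3; weight (4/17)·(1/3) = 4/51.
If it is behind door 3 (prior 1/17): the host has 3 equally likely choices, so probability 1/3; weight (1/17)·(1/3) = 1/51.
If it is behind door 4 (prior 4/17): the host has 4 equally likely choices, so probability 1/4; weight (4/17)·(1/4) = 1/17.
If it is behind door 5 (prior 2/17): the host opened door 5, so this case is ruled out; weight (2/17)·0 = 0.
The weights sum to 14/51.
So P(the car behind door 4 | the host opened door 5) = (1/17) / (14/51) = 3/14.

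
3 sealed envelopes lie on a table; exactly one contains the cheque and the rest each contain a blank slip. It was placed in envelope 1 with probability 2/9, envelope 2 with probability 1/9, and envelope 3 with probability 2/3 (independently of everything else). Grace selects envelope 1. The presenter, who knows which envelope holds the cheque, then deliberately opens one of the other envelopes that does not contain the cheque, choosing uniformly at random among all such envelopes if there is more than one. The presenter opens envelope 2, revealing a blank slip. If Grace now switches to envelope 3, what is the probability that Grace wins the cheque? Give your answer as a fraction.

Apply Bayes' rule, conditioning on where the cheque actually is.
If it is in envelope 1 (prior 2/9): the presenter has 2 equally likely choices, so probability 1/2; weight (2/9)·(1/2) = 1/9.
If it is in envelope 2 (prior 1/9): the presenter opened envelope 2, so this case is ruled out; weight (1/9)·0 = 0.
If it is in envelope 3 (prior 2/3): the presenter has no choice, probability 1; weight (2/3)·1 = 2/3.
The weights sum to 7/9.
So P(the cheque in envelope 3 | the presenter opened envelope 2) = (2/3) / (7/9) = 6/7.

6/7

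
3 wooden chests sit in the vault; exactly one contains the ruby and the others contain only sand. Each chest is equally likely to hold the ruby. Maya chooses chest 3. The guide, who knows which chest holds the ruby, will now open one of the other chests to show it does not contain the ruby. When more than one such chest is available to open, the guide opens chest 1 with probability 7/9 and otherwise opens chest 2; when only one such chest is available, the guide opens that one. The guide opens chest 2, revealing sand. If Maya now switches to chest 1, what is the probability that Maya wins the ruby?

9/11

Consider each possible location of the ruby in turn.
If it is in chest 1 (prior 1/3): only chest 2 is available, probability 1; weight (1/3)·1 = 1/3.
If it is in chest 2 (prior 1/3): the guide opened chest 2, so this case is ruled out; weight (1/3)·0 = 0.
If it is in chest 3 (prior 1/3): chest 1 is available but not opened, probability 2/9; weight (1/3)·(2/9) = 2/27.
The weights sum to 11/27.
So P(the ruby in chest 1 | the guide opened chest 2) = (1/3) / (11/27) = 9/11.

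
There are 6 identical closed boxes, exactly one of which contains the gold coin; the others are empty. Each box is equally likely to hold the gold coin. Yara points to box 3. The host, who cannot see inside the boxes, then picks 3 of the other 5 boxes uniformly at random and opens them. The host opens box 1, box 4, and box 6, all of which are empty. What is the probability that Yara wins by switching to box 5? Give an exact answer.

1/3

Because the host chose which boxes to open without knowing where the gold coin is, the choice is independent of the prize location. Learning that none of the 3 opened boxes holds the gold coin simply rules out those 3 locations and leaves the remaining 3 boxes still equally likely by symmetry.
So P(the gold coin in box 5) = 1/3.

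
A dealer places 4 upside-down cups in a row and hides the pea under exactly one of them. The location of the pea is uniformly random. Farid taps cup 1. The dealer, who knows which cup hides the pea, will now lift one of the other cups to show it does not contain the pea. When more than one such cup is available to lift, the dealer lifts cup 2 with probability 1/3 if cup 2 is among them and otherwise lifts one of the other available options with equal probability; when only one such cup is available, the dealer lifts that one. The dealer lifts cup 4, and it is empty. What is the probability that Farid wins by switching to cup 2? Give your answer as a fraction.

1/3

Consider each possible location of the pea in turn.
If it is under cup 1 (prior 1/4): cup 2 is available but not opened; cup 4 gets probability (1 − 1/3)/2 = 1/3; weight (1/4)·(1/3) = 1/12.
If it is under cup 2 (prior 1/4): cup 2 holds the prize so is unavailable; the dealer chooses uniformly among the 2 others, probability 1/2; weight (1/4)·(1/2) = 1/8.
If it is under cup 3 (prior 1/4): cup 2 is available but not opened, probability 2/3; weight (1/4)·(2/3) = 1/6.
If it is under cup 4 (prior 1/4): the dealer opened cup 4, so this case is ruled out; weight (1/4)·0 = 0.
The weights sum to 3/8.
So P(the pea under cup 2 | the dealer opened cup 4) = (1/8) / (3/8) = 1/3.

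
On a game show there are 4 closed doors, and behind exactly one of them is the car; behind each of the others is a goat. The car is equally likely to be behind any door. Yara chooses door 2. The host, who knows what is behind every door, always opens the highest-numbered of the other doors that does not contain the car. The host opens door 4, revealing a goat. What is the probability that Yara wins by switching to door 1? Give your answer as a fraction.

Condition on the true location of the car.
If it is behind any of doors 1, 2, and 3 (prior 1/4 each): door 4 is the highest-numbered option available, probability 1; weight (1/4)·1 = 1/4 each.
If it is behind door 4 (prior 1/4): the host opened door 4, so this case is ruled out; weight (1/4)·0 = 0.
The weights sum to 3/4.
So P(the car behind door 1 | the host opened door 4) = (1/4) / (3/4) = 1/3.

1/3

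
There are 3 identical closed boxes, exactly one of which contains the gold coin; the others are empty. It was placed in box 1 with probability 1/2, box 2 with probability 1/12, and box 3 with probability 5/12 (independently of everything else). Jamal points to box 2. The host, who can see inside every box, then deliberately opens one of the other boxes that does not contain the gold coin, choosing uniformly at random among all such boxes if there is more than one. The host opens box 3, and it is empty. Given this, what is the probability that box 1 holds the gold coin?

Consider each possible location of the gold coin in turn.
If it is in box 1 (prior 1/2): the host has no choice, probability 1; weight (1/2)·1 = 1/2.
If it is in box 2 (prior 1/12): the host has 2 equally likely choices, so probability 1/2; weight (1/12)·(1/2) = 1/24.
If it is in box 3 (prior 5/12): the host opened box 3, so this case is ruled out; weight (5/12)·0 = 0.
The weights sum to 13/24.
So P(the gold coin in box 1 | the host opened box 3) = (1/2) / (13/24) = 12/13.

12/13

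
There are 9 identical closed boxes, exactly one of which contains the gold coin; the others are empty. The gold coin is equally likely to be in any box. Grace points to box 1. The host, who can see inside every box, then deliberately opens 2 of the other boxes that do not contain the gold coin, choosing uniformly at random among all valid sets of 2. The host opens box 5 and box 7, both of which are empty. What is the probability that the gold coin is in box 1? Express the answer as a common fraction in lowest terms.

Apply Bayes' rule, conditioning on where the gold coin actually is.
If it is in box 1 (prior 1/9): the host has 28 equally likely choices, so probability 1/28; weight (1/9)·(1/28) = 1/252.
If it is in any of boxes 2, 3, 4, 6, 8, and 9 (prior 1/9 each): the host has 21 equally likely choices, so probability 1/21; weight (1/9)·(1/21) = 1/189 each.
If it is in either of boxes 5 and 7 (prior 1/9 each): that box was opened and seen not to hold the prize — ruled out; weight (1/9)·0 = 0 each.
The weights sum to 1/28.
So P(the gold coin in box 1 | the host opened box 5 and box 7) = (1/252) / (1/28) = 1/9.

1/9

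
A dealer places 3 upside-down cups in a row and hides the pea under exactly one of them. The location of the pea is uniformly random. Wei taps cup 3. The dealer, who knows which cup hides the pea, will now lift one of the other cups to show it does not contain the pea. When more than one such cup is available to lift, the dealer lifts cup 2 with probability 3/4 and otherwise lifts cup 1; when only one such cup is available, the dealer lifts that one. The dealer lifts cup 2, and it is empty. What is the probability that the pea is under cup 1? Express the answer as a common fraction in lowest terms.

4/7

Condition on the true location of the pea.
If it is under cup 1 (prior 1/3): only cup 2 is available, probability 1; weight (1/3)·1 = 1/3.
If it is under cup 2 (prior 1/3): the dealer opened cup 2, so this case is ruled out; weight (1/3)·0 = 0.
If it is under cup 3 (prior 1/3): cup 2 is available, opened with probability 3/4; weight (1/3)·(3/4) = 1/4.
The weights sum to 7/12.
So P(the pea under cup 1 | the dealer opened cup 2) = (1/3) / (7/12) = 4/7.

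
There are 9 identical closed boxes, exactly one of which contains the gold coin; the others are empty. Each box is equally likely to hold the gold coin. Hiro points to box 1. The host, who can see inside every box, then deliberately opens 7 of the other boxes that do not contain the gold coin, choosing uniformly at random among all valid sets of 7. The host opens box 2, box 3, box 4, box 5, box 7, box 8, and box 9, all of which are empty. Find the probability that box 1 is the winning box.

1/9

Consider each possible location of the gold coin in turn.
If it is in box 1 (prior 1/9): the host has 8 equally likely choices, so probability 1/8; weight (1/9)·(1/8) = 1/72.
If it is in any of boxes 2, 3, 4, 5, 7, 8, and 9 (prior 1/9 each): that box was opened and seen not to hold the prize — ruled out; weight (1/9)·0 = 0 each.
If it is in box 6 (prior 1/9): the host has no choice, probability 1; weight (1/9)·1 = 1/9.
The weights sum to 1/8.
So P(the gold coin in box 1 | the host opened box 2, box 3, box 4, box 5, box 7, box 8, and box 9) = (1/72) / (1/8) = 1/9.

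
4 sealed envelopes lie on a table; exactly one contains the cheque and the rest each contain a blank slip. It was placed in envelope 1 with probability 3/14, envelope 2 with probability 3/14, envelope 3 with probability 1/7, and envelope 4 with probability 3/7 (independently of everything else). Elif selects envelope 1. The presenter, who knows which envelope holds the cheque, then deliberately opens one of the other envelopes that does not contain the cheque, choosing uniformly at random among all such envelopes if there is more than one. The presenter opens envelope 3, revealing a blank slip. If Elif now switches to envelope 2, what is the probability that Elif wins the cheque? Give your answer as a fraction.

3/11

Consider each possible location of the cheque in turn.
If it is in envelope 1 (prior 3/14): the presenter has 3 equally likely choices, so probability 1/3; weight (3/14)·(1/3) = 1/14.
If it is in envelope 2 (prior 3/14): the presenter has 2 equally likely choices, so probability 1/2; weight (3/14)·(1/2) = 3/28.
If it is in envelope 3 (prior 1/7): the presenter opened envelope 3, so this case is ruled out; weight (1/7)·0 = 0.
If it is in envelope 4 (prior 3/7): the presenter has 2 equally likely choices, so probability 1/2; weight (3/7)·(1/2) = 3/14.
The weights sum to 11/28.
So P(the cheque in envelope 2 | the presenter opened envelope 3) = (3/28) / (11/28) = 3/11.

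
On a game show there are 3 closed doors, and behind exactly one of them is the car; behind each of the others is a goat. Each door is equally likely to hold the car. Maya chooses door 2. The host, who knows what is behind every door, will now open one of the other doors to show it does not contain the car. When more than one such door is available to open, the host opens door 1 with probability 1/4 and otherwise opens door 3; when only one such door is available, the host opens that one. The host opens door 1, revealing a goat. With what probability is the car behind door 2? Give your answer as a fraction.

1/5

Consider each possible location of the car in turn.
If it is behind door 1 (prior 1/3): the host opened door 1, so this case is ruled out; weight (1/3)·0 = 0.
If it is behind door 2 (prior 1/3): door 1 is available, opened with probability 1/4; weight (1/3)·(1/4) = 1/12.
If it is behind door 3 (prior 1/3): only door 1 is available, probability 1; weight (1/3)·1 = 1/3.
The weights sum to 5/12.
So P(the car behind door 2 | the host opened door 1) = (1/12) / (5/12) = 1/5.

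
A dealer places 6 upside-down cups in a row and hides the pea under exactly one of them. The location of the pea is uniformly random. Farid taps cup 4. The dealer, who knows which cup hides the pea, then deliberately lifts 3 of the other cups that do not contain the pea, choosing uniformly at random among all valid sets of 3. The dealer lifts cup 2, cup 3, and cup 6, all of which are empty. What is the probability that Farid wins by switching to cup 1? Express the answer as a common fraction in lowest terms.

5/12

Apply Bayes' rule, conditioning on where the pea actually is.
If it is under either of cups 1 and 5 (prior 1/6 each): the dealer has 4 equally likely choices, so probability 1/4; weight (1/6)·(1/4) = 1/24 each.
If it is under any of cups 2, 3, and 6 (prior 1/6 each): that cup was opened and seen not to hold the prize — ruled out; weight (1/6)·0 = 0 each.
If it is under cup 4 (prior 1/6): the dealer has 10 equally likely choices, so probability 1/10; weight (1/6)·(1/10) = 1/60.
The weights sum to 1/10.
So P(the pea under cup 1 | the dealer opened cup 2, cup 3, and cup 6) = (1/24) / (1/10) = 5/12.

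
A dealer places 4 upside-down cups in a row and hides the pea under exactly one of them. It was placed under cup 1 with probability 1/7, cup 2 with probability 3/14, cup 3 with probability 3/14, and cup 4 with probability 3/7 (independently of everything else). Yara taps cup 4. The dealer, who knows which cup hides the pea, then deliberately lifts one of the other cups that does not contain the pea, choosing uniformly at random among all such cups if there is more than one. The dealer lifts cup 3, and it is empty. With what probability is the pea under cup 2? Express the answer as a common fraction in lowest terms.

1/3

Condition on the true location of the pea.
If it is under cup 1 (prior 1/7): the dealer has 2 equally likely choices, so probability 1/2; weight (1/7)·(1/2) = 1/14.
If it is under cup 2 (prior 3/14): the dealer has 2 equally likely choices, so probability 1/2; weight (3/14)·(1/2) = 3/28.
If it is under cup 3 (prior 3/14): the dealer opened cup 3, so this case is ruled out; weight (3/14)·0 = 0.
If it is under cup 4 (prior 3/7): the dealer has 3 equally likely choices, so probability 1/3; weight (3/7)·(1/3) = 1/7.
The weights sum to 9/28.
So P(the pea under cup 2 | the dealer opened cup 3) = (3/28) / (9/28) = 1/3.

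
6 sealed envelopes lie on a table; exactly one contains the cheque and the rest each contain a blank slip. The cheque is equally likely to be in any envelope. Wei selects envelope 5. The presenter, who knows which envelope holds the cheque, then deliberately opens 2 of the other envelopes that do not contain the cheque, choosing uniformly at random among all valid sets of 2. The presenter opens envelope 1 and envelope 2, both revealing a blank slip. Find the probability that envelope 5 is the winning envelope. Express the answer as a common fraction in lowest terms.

1/6

Consider each possible location of the cheque in turn.
If it is in either of envelopes 1 and 2 (prior 1/6 each): that envelope was opened and seen not to hold the prize — ruled out; weight (1/6)·0 = 0 each.
If it is in any of envelopes 3, 4, and 6 (prior 1/6 each): the presenter has 6 equally likely choices, so probability 1/6; weight (1/6)·(1/6) = 1/36 each.
If it is in envelope 5 (prior 1/6): the presenter has 10 equally likely choices, so probability 1/10; weight (1/6)·(1/10) = 1/60.
The weights sum to 1/10.
So P(the cheque in envelope 5 | the presenter opened envelope 1 and envelope 2) = (1/60) / (1/10) = 1/6.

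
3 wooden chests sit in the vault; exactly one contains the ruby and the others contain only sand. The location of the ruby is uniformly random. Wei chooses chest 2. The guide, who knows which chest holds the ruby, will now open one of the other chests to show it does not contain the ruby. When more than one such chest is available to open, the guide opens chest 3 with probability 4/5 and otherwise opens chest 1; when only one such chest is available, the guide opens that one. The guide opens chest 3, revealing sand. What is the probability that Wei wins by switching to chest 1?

5/9

Condition on the true location of the ruby.
If it is in chest 1 (prior 1/3): only chest 3 is available, probability 1; weight (1/3)·1 = 1/3.
If it is in chest 2 (prior 1/3): chest 3 is available, opened with probability 4/5; weight (1/3)·(4/5) = 4/15.
If it is in chest 3 (prior 1/3): the guide opened chest 3, so this case is ruled out; weight (1/3)·0 = 0.
The weights sum to 3/5.
So P(the ruby in chest 1 | the guide opened chest 3) = (1/3) / (3/5) = 5/9.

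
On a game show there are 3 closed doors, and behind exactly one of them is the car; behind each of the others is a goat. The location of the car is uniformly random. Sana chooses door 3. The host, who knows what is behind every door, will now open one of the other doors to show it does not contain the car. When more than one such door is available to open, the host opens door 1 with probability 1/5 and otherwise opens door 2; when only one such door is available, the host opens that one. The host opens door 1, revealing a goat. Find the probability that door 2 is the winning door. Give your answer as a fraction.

Consider each possible location of the car in turn.
If it is behind door 1 (prior 1/3): the host opened door 1, so this case is ruled out; weight (1/3)·0 = 0.
If it is behind door 2 (prior 1/3): only door 1 is available, probability 1; weight (1/3)·1 = 1/3.
If it is behind door 3 (prior 1/3): door 1 is available, opened with probability 1/5; weight (1/3)·(1/5) = 1/15.
The weights sum to 2/5.
So P(the car behind door 2 | the host opened door 1) = (1/3) / (2/5) = 5/6.

5/6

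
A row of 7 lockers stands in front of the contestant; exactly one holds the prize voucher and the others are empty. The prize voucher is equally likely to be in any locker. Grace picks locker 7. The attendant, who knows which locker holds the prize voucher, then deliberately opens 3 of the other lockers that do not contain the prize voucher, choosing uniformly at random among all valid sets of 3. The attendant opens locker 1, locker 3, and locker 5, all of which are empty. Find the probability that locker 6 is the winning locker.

2/7

Apply Bayes' rule, conditioning on where the prize voucher actually is.
If it is in any of lockers 1, 3, and 5 (prior 1/7 each): that locker was opened and seen not to hold the prize — ruled out; weight (1/7)·0 = 0 each.
If it is in any of lockers 2, 4, and 6 (prior 1/7 each): the attendant has 10 equally likely choices, so probability 1/10; weight (1/7)·(1/10) = 1/70 each.
If it is in locker 7 (prior 1/7): the attendant has 20 equally likely choices, so probability 1/20; weight (1/7)·(1/20) = 1/140.
The weights sum to 1/20.
So P(the prize voucher in locker 6 | the attendant opened locker 1, locker 3, and locker 5) = (1/70) / (1/20) = 2/7.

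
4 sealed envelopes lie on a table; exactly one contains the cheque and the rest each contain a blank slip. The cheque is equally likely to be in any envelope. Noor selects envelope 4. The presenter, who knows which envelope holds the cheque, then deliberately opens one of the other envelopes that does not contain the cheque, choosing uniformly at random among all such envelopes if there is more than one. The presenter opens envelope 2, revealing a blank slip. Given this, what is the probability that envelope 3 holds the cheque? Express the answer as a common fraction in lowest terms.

Consider each possible location of the cheque in turn.
If it is in either of envelopes 1 and 3 (prior 1/4 each): the presenter has 2 equally likely choices, so probability 1/2; weight (1/4)·(1/2) = 1/8 each.
If it is in envelope 2 (prior 1/4): the presenter opened envelope 2, so this case is ruled out; weight (1/4)·0 = 0.
If it is in envelope 4 (prior 1/4): the presenter has 3 equally likely choices, so probability 1/3; weight (1/4)·(1/3) = 1/12.
The weights sum to 1/3.
So P(the cheque in envelope 3 | the presenter opened envelope 2) = (1/8) / (1/3) = 3/8.

3/8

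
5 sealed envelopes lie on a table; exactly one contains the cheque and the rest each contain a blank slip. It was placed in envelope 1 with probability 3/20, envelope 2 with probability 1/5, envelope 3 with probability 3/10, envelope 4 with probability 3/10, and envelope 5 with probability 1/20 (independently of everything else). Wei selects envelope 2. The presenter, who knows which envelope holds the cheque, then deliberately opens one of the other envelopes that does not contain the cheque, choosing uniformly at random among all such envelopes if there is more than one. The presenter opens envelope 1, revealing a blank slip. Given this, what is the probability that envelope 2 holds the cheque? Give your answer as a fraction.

Condition on the true location of the cheque.
If it is in envelope 1 (prior 3/20): the presenter opened envelope 1, so this case is ruled out; weight (3/20)·0 = 0.
If it is in envelope 2 (prior 1/5): the presenter has 4 equally likely choices, so probability 1/4; weight (1/5)·(1/4) = 1/20.
If it is in either of envelopes 3 and 4 (prior 3/10 each): the presenter has 3 equally likely choices, so probability 1/3; weight (3/10)·(1/3) = 1/10 each.
If it is in envelope 5 (prior 1/20): the presenter has 3 equally likely choices, so probability 1/3; weight (1/20)·(1/3) = 1/60.
The weights sum to 4/15.
So P(the cheque in envelope 2 | the presenter opened envelope 1) = (1/20) / (4/15) = 3/16.

3/16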